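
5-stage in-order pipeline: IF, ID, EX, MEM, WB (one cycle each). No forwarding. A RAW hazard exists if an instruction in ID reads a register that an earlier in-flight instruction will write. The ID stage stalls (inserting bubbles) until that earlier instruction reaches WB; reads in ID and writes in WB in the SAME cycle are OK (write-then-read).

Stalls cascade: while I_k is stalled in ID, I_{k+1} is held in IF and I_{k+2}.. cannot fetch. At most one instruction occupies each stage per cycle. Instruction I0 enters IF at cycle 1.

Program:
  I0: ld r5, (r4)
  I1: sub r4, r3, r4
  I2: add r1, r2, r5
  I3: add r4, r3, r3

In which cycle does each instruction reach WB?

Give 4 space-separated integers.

Answer: 5 6 8 9

Derivation:
I0 ld r5 <- r4: IF@1 ID@2 stall=0 (-) EX@3 MEM@4 WB@5
I1 sub r4 <- r3,r4: IF@2 ID@3 stall=0 (-) EX@4 MEM@5 WB@6
I2 add r1 <- r2,r5: IF@3 ID@4 stall=1 (RAW on I0.r5 (WB@5)) EX@6 MEM@7 WB@8
I3 add r4 <- r3,r3: IF@4 ID@6 stall=0 (-) EX@7 MEM@8 WB@9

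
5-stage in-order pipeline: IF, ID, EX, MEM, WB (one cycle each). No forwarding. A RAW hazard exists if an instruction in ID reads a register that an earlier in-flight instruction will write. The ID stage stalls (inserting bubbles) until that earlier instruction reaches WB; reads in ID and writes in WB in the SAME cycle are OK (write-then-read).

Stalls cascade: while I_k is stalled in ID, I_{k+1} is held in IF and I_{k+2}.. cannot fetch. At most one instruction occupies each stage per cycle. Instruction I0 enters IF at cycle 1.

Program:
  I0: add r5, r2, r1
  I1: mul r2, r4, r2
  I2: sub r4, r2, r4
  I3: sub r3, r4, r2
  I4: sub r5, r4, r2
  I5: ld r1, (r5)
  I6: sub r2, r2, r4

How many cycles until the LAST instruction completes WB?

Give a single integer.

Answer: 17

Derivation:
I0 add r5 <- r2,r1: IF@1 ID@2 stall=0 (-) EX@3 MEM@4 WB@5
I1 mul r2 <- r4,r2: IF@2 ID@3 stall=0 (-) EX@4 MEM@5 WB@6
I2 sub r4 <- r2,r4: IF@3 ID@4 stall=2 (RAW on I1.r2 (WB@6)) EX@7 MEM@8 WB@9
I3 sub r3 <- r4,r2: IF@4 ID@7 stall=2 (RAW on I2.r4 (WB@9)) EX@10 MEM@11 WB@12
I4 sub r5 <- r4,r2: IF@7 ID@10 stall=0 (-) EX@11 MEM@12 WB@13
I5 ld r1 <- r5: IF@10 ID@11 stall=2 (RAW on I4.r5 (WB@13)) EX@14 MEM@15 WB@16
I6 sub r2 <- r2,r4: IF@11 ID@14 stall=0 (-) EX@15 MEM@16 WB@17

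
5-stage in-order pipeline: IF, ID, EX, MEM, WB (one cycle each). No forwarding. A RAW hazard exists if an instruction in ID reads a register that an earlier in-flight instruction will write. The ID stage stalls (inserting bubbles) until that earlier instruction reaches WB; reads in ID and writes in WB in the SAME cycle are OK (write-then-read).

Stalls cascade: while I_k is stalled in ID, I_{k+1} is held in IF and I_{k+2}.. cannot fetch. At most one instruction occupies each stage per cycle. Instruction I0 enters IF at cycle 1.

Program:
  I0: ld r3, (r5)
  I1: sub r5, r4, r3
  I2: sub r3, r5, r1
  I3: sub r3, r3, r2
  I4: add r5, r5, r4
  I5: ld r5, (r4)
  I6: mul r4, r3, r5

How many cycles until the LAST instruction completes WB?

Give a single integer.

I0 ld r3 <- r5: IF@1 ID@2 stall=0 (-) EX@3 MEM@4 WB@5
I1 sub r5 <- r4,r3: IF@2 ID@3 stall=2 (RAW on I0.r3 (WB@5)) EX@6 MEM@7 WB@8
I2 sub r3 <- r5,r1: IF@3 ID@6 stall=2 (RAW on I1.r5 (WB@8)) EX@9 MEM@10 WB@11
I3 sub r3 <- r3,r2: IF@6 ID@9 stall=2 (RAW on I2.r3 (WB@11)) EX@12 MEM@13 WB@14
I4 add r5 <- r5,r4: IF@9 ID@12 stall=0 (-) EX@13 MEM@14 WB@15
I5 ld r5 <- r4: IF@12 ID@13 stall=0 (-) EX@14 MEM@15 WB@16
I6 mul r4 <- r3,r5: IF@13 ID@14 stall=2 (RAW on I5.r5 (WB@16)) EX@17 MEM@18 WB@19

Answer: 19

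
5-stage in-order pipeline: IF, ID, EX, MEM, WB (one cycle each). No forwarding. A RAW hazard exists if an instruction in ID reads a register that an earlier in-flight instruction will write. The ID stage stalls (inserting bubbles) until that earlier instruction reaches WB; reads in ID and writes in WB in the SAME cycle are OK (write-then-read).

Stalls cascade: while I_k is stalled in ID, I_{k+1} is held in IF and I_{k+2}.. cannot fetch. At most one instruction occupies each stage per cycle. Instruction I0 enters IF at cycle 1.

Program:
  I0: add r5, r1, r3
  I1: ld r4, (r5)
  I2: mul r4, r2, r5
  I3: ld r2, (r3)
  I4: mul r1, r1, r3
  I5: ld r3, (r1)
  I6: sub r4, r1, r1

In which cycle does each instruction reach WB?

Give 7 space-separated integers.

Answer: 5 8 9 10 11 14 15

Derivation:
I0 add r5 <- r1,r3: IF@1 ID@2 stall=0 (-) EX@3 MEM@4 WB@5
I1 ld r4 <- r5: IF@2 ID@3 stall=2 (RAW on I0.r5 (WB@5)) EX@6 MEM@7 WB@8
I2 mul r4 <- r2,r5: IF@3 ID@6 stall=0 (-) EX@7 MEM@8 WB@9
I3 ld r2 <- r3: IF@6 ID@7 stall=0 (-) EX@8 MEM@9 WB@10
I4 mul r1 <- r1,r3: IF@7 ID@8 stall=0 (-) EX@9 MEM@10 WB@11
I5 ld r3 <- r1: IF@8 ID@9 stall=2 (RAW on I4.r1 (WB@11)) EX@12 MEM@13 WB@14
I6 sub r4 <- r1,r1: IF@9 ID@12 stall=0 (-) EX@13 MEM@14 WB@15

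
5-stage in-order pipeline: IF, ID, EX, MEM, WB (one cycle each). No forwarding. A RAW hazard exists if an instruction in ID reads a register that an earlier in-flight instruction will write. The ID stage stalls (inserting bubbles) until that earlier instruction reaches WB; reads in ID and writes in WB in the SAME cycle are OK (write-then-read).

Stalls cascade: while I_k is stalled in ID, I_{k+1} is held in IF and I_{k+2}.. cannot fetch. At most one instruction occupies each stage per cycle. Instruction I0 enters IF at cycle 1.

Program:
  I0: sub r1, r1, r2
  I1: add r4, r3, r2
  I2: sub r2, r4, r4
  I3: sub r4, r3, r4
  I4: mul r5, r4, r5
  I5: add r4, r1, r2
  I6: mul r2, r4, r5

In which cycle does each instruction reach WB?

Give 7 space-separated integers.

Answer: 5 6 9 10 13 14 17

Derivation:
I0 sub r1 <- r1,r2: IF@1 ID@2 stall=0 (-) EX@3 MEM@4 WB@5
I1 add r4 <- r3,r2: IF@2 ID@3 stall=0 (-) EX@4 MEM@5 WB@6
I2 sub r2 <- r4,r4: IF@3 ID@4 stall=2 (RAW on I1.r4 (WB@6)) EX@7 MEM@8 WB@9
I3 sub r4 <- r3,r4: IF@4 ID@7 stall=0 (-) EX@8 MEM@9 WB@10
I4 mul r5 <- r4,r5: IF@7 ID@8 stall=2 (RAW on I3.r4 (WB@10)) EX@11 MEM@12 WB@13
I5 add r4 <- r1,r2: IF@8 ID@11 stall=0 (-) EX@12 MEM@13 WB@14
I6 mul r2 <- r4,r5: IF@11 ID@12 stall=2 (RAW on I5.r4 (WB@14)) EX@15 MEM@16 WB@17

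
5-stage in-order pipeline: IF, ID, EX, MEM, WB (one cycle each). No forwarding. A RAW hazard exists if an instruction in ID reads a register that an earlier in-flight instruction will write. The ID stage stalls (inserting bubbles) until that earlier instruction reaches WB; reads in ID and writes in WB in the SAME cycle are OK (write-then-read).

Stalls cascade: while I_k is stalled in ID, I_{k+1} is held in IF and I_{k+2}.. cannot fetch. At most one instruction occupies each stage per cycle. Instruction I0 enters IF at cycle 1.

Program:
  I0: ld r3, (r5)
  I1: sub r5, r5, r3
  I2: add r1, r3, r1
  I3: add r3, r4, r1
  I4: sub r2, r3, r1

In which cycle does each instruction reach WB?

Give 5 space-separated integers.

Answer: 5 8 9 12 15

Derivation:
I0 ld r3 <- r5: IF@1 ID@2 stall=0 (-) EX@3 MEM@4 WB@5
I1 sub r5 <- r5,r3: IF@2 ID@3 stall=2 (RAW on I0.r3 (WB@5)) EX@6 MEM@7 WB@8
I2 add r1 <- r3,r1: IF@3 ID@6 stall=0 (-) EX@7 MEM@8 WB@9
I3 add r3 <- r4,r1: IF@6 ID@7 stall=2 (RAW on I2.r1 (WB@9)) EX@10 MEM@11 WB@12
I4 sub r2 <- r3,r1: IF@7 ID@10 stall=2 (RAW on I3.r3 (WB@12)) EX@13 MEM@14 WB@15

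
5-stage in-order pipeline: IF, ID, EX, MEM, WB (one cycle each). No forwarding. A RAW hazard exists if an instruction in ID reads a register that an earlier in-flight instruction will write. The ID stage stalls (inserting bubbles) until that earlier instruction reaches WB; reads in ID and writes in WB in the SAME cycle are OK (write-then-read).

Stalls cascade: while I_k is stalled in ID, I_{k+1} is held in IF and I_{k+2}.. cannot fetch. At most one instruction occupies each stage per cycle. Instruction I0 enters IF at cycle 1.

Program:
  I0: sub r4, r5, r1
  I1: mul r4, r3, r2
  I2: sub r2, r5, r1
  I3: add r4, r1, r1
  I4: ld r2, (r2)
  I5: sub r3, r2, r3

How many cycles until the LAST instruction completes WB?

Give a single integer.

Answer: 13

Derivation:
I0 sub r4 <- r5,r1: IF@1 ID@2 stall=0 (-) EX@3 MEM@4 WB@5
I1 mul r4 <- r3,r2: IF@2 ID@3 stall=0 (-) EX@4 MEM@5 WB@6
I2 sub r2 <- r5,r1: IF@3 ID@4 stall=0 (-) EX@5 MEM@6 WB@7
I3 add r4 <- r1,r1: IF@4 ID@5 stall=0 (-) EX@6 MEM@7 WB@8
I4 ld r2 <- r2: IF@5 ID@6 stall=1 (RAW on I2.r2 (WB@7)) EX@8 MEM@9 WB@10
I5 sub r3 <- r2,r3: IF@6 ID@8 stall=2 (RAW on I4.r2 (WB@10)) EX@11 MEM@12 WB@13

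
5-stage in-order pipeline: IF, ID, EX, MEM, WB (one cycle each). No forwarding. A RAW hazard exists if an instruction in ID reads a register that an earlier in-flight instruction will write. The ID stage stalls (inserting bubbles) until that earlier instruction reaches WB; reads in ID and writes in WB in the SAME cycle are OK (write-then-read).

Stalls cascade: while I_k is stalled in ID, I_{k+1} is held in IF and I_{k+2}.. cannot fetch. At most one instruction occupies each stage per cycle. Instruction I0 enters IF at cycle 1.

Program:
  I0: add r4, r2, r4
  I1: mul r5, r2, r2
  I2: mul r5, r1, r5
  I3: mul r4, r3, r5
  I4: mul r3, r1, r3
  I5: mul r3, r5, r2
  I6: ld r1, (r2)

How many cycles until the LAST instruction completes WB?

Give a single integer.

I0 add r4 <- r2,r4: IF@1 ID@2 stall=0 (-) EX@3 MEM@4 WB@5
I1 mul r5 <- r2,r2: IF@2 ID@3 stall=0 (-) EX@4 MEM@5 WB@6
I2 mul r5 <- r1,r5: IF@3 ID@4 stall=2 (RAW on I1.r5 (WB@6)) EX@7 MEM@8 WB@9
I3 mul r4 <- r3,r5: IF@4 ID@7 stall=2 (RAW on I2.r5 (WB@9)) EX@10 MEM@11 WB@12
I4 mul r3 <- r1,r3: IF@7 ID@10 stall=0 (-) EX@11 MEM@12 WB@13
I5 mul r3 <- r5,r2: IF@10 ID@11 stall=0 (-) EX@12 MEM@13 WB@14
I6 ld r1 <- r2: IF@11 ID@12 stall=0 (-) EX@13 MEM@14 WB@15

Answer: 15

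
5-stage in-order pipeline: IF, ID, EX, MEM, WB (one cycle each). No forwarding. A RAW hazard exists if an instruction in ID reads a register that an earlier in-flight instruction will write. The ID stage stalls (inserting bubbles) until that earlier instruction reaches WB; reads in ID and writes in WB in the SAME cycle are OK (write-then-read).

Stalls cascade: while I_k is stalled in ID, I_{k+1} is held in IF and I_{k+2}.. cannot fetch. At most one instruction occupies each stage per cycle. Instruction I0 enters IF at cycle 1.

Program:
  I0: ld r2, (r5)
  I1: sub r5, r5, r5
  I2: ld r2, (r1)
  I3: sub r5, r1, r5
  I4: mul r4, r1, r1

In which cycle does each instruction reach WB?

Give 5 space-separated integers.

Answer: 5 6 7 9 10

Derivation:
I0 ld r2 <- r5: IF@1 ID@2 stall=0 (-) EX@3 MEM@4 WB@5
I1 sub r5 <- r5,r5: IF@2 ID@3 stall=0 (-) EX@4 MEM@5 WB@6
I2 ld r2 <- r1: IF@3 ID@4 stall=0 (-) EX@5 MEM@6 WB@7
I3 sub r5 <- r1,r5: IF@4 ID@5 stall=1 (RAW on I1.r5 (WB@6)) EX@7 MEM@8 WB@9
I4 mul r4 <- r1,r1: IF@5 ID@7 stall=0 (-) EX@8 MEM@9 WB@10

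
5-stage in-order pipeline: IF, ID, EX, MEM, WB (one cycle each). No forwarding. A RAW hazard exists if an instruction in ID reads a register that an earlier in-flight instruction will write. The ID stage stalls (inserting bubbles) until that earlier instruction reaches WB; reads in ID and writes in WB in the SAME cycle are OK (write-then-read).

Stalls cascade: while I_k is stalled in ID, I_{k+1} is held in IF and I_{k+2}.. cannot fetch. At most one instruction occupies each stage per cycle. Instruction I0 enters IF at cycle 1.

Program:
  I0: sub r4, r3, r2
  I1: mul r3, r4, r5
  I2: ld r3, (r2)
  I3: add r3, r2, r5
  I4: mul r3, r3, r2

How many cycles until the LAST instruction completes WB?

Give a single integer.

I0 sub r4 <- r3,r2: IF@1 ID@2 stall=0 (-) EX@3 MEM@4 WB@5
I1 mul r3 <- r4,r5: IF@2 ID@3 stall=2 (RAW on I0.r4 (WB@5)) EX@6 MEM@7 WB@8
I2 ld r3 <- r2: IF@3 ID@6 stall=0 (-) EX@7 MEM@8 WB@9
I3 add r3 <- r2,r5: IF@6 ID@7 stall=0 (-) EX@8 MEM@9 WB@10
I4 mul r3 <- r3,r2: IF@7 ID@8 stall=2 (RAW on I3.r3 (WB@10)) EX@11 MEM@12 WB@13

Answer: 13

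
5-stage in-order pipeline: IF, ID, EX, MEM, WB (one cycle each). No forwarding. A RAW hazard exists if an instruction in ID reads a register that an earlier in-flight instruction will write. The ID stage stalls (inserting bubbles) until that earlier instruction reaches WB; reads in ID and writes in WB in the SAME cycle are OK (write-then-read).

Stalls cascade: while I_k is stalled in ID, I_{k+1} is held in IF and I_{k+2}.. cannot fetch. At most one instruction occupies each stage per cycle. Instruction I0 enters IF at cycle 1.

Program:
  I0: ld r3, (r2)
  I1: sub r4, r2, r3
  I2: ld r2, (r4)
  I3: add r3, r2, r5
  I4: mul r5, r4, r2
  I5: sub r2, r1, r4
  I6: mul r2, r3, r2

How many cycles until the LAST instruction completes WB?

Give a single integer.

I0 ld r3 <- r2: IF@1 ID@2 stall=0 (-) EX@3 MEM@4 WB@5
I1 sub r4 <- r2,r3: IF@2 ID@3 stall=2 (RAW on I0.r3 (WB@5)) EX@6 MEM@7 WB@8
I2 ld r2 <- r4: IF@3 ID@6 stall=2 (RAW on I1.r4 (WB@8)) EX@9 MEM@10 WB@11
I3 add r3 <- r2,r5: IF@6 ID@9 stall=2 (RAW on I2.r2 (WB@11)) EX@12 MEM@13 WB@14
I4 mul r5 <- r4,r2: IF@9 ID@12 stall=0 (-) EX@13 MEM@14 WB@15
I5 sub r2 <- r1,r4: IF@12 ID@13 stall=0 (-) EX@14 MEM@15 WB@16
I6 mul r2 <- r3,r2: IF@13 ID@14 stall=2 (RAW on I5.r2 (WB@16)) EX@17 MEM@18 WB@19

Answer: 19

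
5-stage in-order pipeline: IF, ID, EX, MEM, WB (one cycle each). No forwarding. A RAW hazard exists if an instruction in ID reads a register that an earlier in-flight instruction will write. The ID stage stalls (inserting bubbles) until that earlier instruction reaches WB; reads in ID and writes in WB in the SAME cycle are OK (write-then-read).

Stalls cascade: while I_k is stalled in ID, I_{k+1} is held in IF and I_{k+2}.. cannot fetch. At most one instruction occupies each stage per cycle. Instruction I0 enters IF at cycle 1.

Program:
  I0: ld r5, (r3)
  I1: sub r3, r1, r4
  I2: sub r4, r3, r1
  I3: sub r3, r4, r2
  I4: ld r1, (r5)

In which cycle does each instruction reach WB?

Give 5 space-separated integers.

Answer: 5 6 9 12 13

Derivation:
I0 ld r5 <- r3: IF@1 ID@2 stall=0 (-) EX@3 MEM@4 WB@5
I1 sub r3 <- r1,r4: IF@2 ID@3 stall=0 (-) EX@4 MEM@5 WB@6
I2 sub r4 <- r3,r1: IF@3 ID@4 stall=2 (RAW on I1.r3 (WB@6)) EX@7 MEM@8 WB@9
I3 sub r3 <- r4,r2: IF@4 ID@7 stall=2 (RAW on I2.r4 (WB@9)) EX@10 MEM@11 WB@12
I4 ld r1 <- r5: IF@7 ID@10 stall=0 (-) EX@11 MEM@12 WB@13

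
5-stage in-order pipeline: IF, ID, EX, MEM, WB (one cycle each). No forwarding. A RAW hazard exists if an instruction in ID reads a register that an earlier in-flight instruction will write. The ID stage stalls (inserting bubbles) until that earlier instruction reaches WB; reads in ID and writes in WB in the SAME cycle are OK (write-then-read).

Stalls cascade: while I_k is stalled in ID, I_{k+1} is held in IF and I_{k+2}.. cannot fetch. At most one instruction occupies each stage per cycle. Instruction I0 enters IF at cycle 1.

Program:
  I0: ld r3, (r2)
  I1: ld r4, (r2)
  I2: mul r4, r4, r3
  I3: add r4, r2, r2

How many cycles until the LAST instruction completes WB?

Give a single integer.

I0 ld r3 <- r2: IF@1 ID@2 stall=0 (-) EX@3 MEM@4 WB@5
I1 ld r4 <- r2: IF@2 ID@3 stall=0 (-) EX@4 MEM@5 WB@6
I2 mul r4 <- r4,r3: IF@3 ID@4 stall=2 (RAW on I1.r4 (WB@6)) EX@7 MEM@8 WB@9
I3 add r4 <- r2,r2: IF@4 ID@7 stall=0 (-) EX@8 MEM@9 WB@10

Answer: 10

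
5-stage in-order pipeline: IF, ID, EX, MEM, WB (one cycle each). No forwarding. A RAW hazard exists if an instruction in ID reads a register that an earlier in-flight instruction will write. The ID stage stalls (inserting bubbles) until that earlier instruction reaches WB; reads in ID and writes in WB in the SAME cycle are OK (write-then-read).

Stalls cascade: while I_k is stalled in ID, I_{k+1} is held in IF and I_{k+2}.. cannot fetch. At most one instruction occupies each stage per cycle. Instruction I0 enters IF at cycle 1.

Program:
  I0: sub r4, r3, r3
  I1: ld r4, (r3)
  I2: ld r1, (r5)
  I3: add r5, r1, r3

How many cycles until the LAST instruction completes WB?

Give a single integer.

Answer: 10

Derivation:
I0 sub r4 <- r3,r3: IF@1 ID@2 stall=0 (-) EX@3 MEM@4 WB@5
I1 ld r4 <- r3: IF@2 ID@3 stall=0 (-) EX@4 MEM@5 WB@6
I2 ld r1 <- r5: IF@3 ID@4 stall=0 (-) EX@5 MEM@6 WB@7
I3 add r5 <- r1,r3: IF@4 ID@5 stall=2 (RAW on I2.r1 (WB@7)) EX@8 MEM@9 WB@10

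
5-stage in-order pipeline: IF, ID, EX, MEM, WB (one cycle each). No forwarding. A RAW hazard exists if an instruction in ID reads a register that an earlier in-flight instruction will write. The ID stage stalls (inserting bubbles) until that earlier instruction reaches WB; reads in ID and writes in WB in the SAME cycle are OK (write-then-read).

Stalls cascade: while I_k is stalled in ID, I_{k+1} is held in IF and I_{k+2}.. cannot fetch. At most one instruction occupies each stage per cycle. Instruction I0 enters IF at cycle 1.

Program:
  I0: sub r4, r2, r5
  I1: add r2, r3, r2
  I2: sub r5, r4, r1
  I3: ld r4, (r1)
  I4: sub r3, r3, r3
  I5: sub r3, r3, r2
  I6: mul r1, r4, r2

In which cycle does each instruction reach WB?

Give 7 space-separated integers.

Answer: 5 6 8 9 10 13 14

Derivation:
I0 sub r4 <- r2,r5: IF@1 ID@2 stall=0 (-) EX@3 MEM@4 WB@5
I1 add r2 <- r3,r2: IF@2 ID@3 stall=0 (-) EX@4 MEM@5 WB@6
I2 sub r5 <- r4,r1: IF@3 ID@4 stall=1 (RAW on I0.r4 (WB@5)) EX@6 MEM@7 WB@8
I3 ld r4 <- r1: IF@4 ID@6 stall=0 (-) EX@7 MEM@8 WB@9
I4 sub r3 <- r3,r3: IF@6 ID@7 stall=0 (-) EX@8 MEM@9 WB@10
I5 sub r3 <- r3,r2: IF@7 ID@8 stall=2 (RAW on I4.r3 (WB@10)) EX@11 MEM@12 WB@13
I6 mul r1 <- r4,r2: IF@8 ID@11 stall=0 (-) EX@12 MEM@13 WB@14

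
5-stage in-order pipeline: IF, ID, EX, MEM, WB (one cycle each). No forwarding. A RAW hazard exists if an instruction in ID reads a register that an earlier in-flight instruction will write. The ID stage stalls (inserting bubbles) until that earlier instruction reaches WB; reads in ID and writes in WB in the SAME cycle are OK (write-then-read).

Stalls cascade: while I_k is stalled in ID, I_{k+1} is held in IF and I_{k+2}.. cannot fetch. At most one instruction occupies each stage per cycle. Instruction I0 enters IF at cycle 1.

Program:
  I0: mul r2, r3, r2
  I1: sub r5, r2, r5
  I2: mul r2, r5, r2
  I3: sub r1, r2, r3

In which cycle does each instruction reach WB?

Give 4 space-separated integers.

I0 mul r2 <- r3,r2: IF@1 ID@2 stall=0 (-) EX@3 MEM@4 WB@5
I1 sub r5 <- r2,r5: IF@2 ID@3 stall=2 (RAW on I0.r2 (WB@5)) EX@6 MEM@7 WB@8
I2 mul r2 <- r5,r2: IF@3 ID@6 stall=2 (RAW on I1.r5 (WB@8)) EX@9 MEM@10 WB@11
I3 sub r1 <- r2,r3: IF@6 ID@9 stall=2 (RAW on I2.r2 (WB@11)) EX@12 MEM@13 WB@14

Answer: 5 8 11 14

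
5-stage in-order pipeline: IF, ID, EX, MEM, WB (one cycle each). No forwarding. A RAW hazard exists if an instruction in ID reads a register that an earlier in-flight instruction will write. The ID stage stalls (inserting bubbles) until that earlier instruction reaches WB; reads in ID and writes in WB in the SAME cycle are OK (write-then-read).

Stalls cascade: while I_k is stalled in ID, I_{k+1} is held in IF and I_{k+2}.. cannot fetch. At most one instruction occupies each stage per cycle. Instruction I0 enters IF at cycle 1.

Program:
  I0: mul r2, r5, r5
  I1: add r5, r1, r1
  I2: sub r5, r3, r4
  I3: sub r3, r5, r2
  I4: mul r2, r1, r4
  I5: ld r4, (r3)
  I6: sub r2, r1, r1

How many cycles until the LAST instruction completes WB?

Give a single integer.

I0 mul r2 <- r5,r5: IF@1 ID@2 stall=0 (-) EX@3 MEM@4 WB@5
I1 add r5 <- r1,r1: IF@2 ID@3 stall=0 (-) EX@4 MEM@5 WB@6
I2 sub r5 <- r3,r4: IF@3 ID@4 stall=0 (-) EX@5 MEM@6 WB@7
I3 sub r3 <- r5,r2: IF@4 ID@5 stall=2 (RAW on I2.r5 (WB@7)) EX@8 MEM@9 WB@10
I4 mul r2 <- r1,r4: IF@5 ID@8 stall=0 (-) EX@9 MEM@10 WB@11
I5 ld r4 <- r3: IF@8 ID@9 stall=1 (RAW on I3.r3 (WB@10)) EX@11 MEM@12 WB@13
I6 sub r2 <- r1,r1: IF@9 ID@11 stall=0 (-) EX@12 MEM@13 WB@14

Answer: 14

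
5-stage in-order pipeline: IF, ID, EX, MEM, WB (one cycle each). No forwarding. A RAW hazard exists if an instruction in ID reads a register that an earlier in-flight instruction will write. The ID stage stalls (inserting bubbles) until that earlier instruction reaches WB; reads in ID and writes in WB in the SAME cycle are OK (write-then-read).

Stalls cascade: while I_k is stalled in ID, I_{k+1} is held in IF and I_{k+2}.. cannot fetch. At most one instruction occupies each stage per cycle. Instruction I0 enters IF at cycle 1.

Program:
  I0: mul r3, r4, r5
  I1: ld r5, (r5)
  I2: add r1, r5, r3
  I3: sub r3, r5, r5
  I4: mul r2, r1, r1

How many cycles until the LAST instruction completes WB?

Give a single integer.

Answer: 12

Derivation:
I0 mul r3 <- r4,r5: IF@1 ID@2 stall=0 (-) EX@3 MEM@4 WB@5
I1 ld r5 <- r5: IF@2 ID@3 stall=0 (-) EX@4 MEM@5 WB@6
I2 add r1 <- r5,r3: IF@3 ID@4 stall=2 (RAW on I1.r5 (WB@6)) EX@7 MEM@8 WB@9
I3 sub r3 <- r5,r5: IF@4 ID@7 stall=0 (-) EX@8 MEM@9 WB@10
I4 mul r2 <- r1,r1: IF@7 ID@8 stall=1 (RAW on I2.r1 (WB@9)) EX@10 MEM@11 WB@12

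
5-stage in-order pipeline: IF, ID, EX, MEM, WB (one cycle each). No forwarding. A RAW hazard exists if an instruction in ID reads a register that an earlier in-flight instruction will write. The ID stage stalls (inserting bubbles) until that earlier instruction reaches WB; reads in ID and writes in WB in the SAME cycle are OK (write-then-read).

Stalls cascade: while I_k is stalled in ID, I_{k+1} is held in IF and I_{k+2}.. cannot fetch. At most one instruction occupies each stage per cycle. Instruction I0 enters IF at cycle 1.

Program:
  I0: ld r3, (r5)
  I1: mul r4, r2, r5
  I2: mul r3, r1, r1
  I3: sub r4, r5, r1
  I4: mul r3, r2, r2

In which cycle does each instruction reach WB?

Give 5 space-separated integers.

I0 ld r3 <- r5: IF@1 ID@2 stall=0 (-) EX@3 MEM@4 WB@5
I1 mul r4 <- r2,r5: IF@2 ID@3 stall=0 (-) EX@4 MEM@5 WB@6
I2 mul r3 <- r1,r1: IF@3 ID@4 stall=0 (-) EX@5 MEM@6 WB@7
I3 sub r4 <- r5,r1: IF@4 ID@5 stall=0 (-) EX@6 MEM@7 WB@8
I4 mul r3 <- r2,r2: IF@5 ID@6 stall=0 (-) EX@7 MEM@8 WB@9

Answer: 5 6 7 8 9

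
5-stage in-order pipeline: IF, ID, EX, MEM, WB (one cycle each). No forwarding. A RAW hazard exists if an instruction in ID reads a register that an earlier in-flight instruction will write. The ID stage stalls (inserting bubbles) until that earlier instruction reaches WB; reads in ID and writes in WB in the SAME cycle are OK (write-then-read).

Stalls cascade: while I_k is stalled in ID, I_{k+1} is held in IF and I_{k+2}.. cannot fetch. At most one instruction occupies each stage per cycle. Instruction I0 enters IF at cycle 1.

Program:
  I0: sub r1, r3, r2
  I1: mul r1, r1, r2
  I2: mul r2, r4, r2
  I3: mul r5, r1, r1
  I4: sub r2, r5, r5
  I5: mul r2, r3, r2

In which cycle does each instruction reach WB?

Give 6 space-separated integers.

Answer: 5 8 9 11 14 17

Derivation:
I0 sub r1 <- r3,r2: IF@1 ID@2 stall=0 (-) EX@3 MEM@4 WB@5
I1 mul r1 <- r1,r2: IF@2 ID@3 stall=2 (RAW on I0.r1 (WB@5)) EX@6 MEM@7 WB@8
I2 mul r2 <- r4,r2: IF@3 ID@6 stall=0 (-) EX@7 MEM@8 WB@9
I3 mul r5 <- r1,r1: IF@6 ID@7 stall=1 (RAW on I1.r1 (WB@8)) EX@9 MEM@10 WB@11
I4 sub r2 <- r5,r5: IF@7 ID@9 stall=2 (RAW on I3.r5 (WB@11)) EX@12 MEM@13 WB@14
I5 mul r2 <- r3,r2: IF@9 ID@12 stall=2 (RAW on I4.r2 (WB@14)) EX@15 MEM@16 WB@17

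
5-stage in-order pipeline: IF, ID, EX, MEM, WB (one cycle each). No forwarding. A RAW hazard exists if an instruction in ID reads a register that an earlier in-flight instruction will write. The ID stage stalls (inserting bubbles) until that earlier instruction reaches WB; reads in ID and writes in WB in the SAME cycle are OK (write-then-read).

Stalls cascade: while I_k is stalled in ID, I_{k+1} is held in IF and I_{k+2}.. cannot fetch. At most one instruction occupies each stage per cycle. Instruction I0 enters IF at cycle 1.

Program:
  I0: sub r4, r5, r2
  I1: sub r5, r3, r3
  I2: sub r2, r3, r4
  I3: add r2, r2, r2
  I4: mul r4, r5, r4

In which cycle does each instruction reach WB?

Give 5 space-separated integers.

I0 sub r4 <- r5,r2: IF@1 ID@2 stall=0 (-) EX@3 MEM@4 WB@5
I1 sub r5 <- r3,r3: IF@2 ID@3 stall=0 (-) EX@4 MEM@5 WB@6
I2 sub r2 <- r3,r4: IF@3 ID@4 stall=1 (RAW on I0.r4 (WB@5)) EX@6 MEM@7 WB@8
I3 add r2 <- r2,r2: IF@4 ID@6 stall=2 (RAW on I2.r2 (WB@8)) EX@9 MEM@10 WB@11
I4 mul r4 <- r5,r4: IF@6 ID@9 stall=0 (-) EX@10 MEM@11 WB@12

Answer: 5 6 8 11 12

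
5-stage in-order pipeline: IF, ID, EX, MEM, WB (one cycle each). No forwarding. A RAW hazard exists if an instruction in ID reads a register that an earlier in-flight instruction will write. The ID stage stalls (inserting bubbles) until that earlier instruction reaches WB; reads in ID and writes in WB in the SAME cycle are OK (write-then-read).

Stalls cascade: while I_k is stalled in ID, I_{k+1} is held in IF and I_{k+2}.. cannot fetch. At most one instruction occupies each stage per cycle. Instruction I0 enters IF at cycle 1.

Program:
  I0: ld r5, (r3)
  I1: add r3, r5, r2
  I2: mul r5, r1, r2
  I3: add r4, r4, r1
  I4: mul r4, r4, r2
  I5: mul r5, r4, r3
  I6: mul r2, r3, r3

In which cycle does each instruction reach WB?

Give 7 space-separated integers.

Answer: 5 8 9 10 13 16 17

Derivation:
I0 ld r5 <- r3: IF@1 ID@2 stall=0 (-) EX@3 MEM@4 WB@5
I1 add r3 <- r5,r2: IF@2 ID@3 stall=2 (RAW on I0.r5 (WB@5)) EX@6 MEM@7 WB@8
I2 mul r5 <- r1,r2: IF@3 ID@6 stall=0 (-) EX@7 MEM@8 WB@9
I3 add r4 <- r4,r1: IF@6 ID@7 stall=0 (-) EX@8 MEM@9 WB@10
I4 mul r4 <- r4,r2: IF@7 ID@8 stall=2 (RAW on I3.r4 (WB@10)) EX@11 MEM@12 WB@13
I5 mul r5 <- r4,r3: IF@8 ID@11 stall=2 (RAW on I4.r4 (WB@13)) EX@14 MEM@15 WB@16
I6 mul r2 <- r3,r3: IF@11 ID@14 stall=0 (-) EX@15 MEM@16 WB@17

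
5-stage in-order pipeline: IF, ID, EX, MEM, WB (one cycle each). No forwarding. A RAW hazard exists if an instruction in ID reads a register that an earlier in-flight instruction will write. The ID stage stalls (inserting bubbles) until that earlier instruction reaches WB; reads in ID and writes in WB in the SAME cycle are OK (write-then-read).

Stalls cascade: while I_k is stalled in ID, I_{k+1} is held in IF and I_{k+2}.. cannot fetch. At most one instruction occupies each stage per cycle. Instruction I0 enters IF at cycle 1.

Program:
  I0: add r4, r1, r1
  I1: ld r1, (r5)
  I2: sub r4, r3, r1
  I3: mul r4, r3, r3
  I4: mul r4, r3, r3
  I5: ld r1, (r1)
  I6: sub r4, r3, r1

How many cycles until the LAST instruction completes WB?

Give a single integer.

Answer: 15

Derivation:
I0 add r4 <- r1,r1: IF@1 ID@2 stall=0 (-) EX@3 MEM@4 WB@5
I1 ld r1 <- r5: IF@2 ID@3 stall=0 (-) EX@4 MEM@5 WB@6
I2 sub r4 <- r3,r1: IF@3 ID@4 stall=2 (RAW on I1.r1 (WB@6)) EX@7 MEM@8 WB@9
I3 mul r4 <- r3,r3: IF@4 ID@7 stall=0 (-) EX@8 MEM@9 WB@10
I4 mul r4 <- r3,r3: IF@7 ID@8 stall=0 (-) EX@9 MEM@10 WB@11
I5 ld r1 <- r1: IF@8 ID@9 stall=0 (-) EX@10 MEM@11 WB@12
I6 sub r4 <- r3,r1: IF@9 ID@10 stall=2 (RAW on I5.r1 (WB@12)) EX@13 MEM@14 WB@15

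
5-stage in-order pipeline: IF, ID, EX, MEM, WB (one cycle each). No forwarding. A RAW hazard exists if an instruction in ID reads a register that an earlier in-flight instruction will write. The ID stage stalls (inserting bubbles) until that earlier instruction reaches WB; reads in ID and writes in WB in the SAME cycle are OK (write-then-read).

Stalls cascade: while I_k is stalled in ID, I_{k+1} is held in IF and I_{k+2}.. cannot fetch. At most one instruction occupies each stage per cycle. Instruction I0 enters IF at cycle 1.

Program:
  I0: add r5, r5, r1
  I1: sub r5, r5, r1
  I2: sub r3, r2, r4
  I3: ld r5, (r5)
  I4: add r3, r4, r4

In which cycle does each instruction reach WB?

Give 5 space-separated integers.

Answer: 5 8 9 11 12

Derivation:
I0 add r5 <- r5,r1: IF@1 ID@2 stall=0 (-) EX@3 MEM@4 WB@5
I1 sub r5 <- r5,r1: IF@2 ID@3 stall=2 (RAW on I0.r5 (WB@5)) EX@6 MEM@7 WB@8
I2 sub r3 <- r2,r4: IF@3 ID@6 stall=0 (-) EX@7 MEM@8 WB@9
I3 ld r5 <- r5: IF@6 ID@7 stall=1 (RAW on I1.r5 (WB@8)) EX@9 MEM@10 WB@11
I4 add r3 <- r4,r4: IF@7 ID@9 stall=0 (-) EX@10 MEM@11 WB@12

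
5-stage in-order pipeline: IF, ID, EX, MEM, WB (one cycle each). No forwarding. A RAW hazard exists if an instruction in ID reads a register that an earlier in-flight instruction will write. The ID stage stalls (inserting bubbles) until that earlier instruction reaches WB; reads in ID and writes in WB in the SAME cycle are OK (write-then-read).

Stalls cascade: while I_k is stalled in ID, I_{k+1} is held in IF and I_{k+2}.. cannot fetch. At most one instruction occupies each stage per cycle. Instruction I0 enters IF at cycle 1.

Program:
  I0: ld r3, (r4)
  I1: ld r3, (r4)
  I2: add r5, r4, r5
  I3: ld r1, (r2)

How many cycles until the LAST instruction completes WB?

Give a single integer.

I0 ld r3 <- r4: IF@1 ID@2 stall=0 (-) EX@3 MEM@4 WB@5
I1 ld r3 <- r4: IF@2 ID@3 stall=0 (-) EX@4 MEM@5 WB@6
I2 add r5 <- r4,r5: IF@3 ID@4 stall=0 (-) EX@5 MEM@6 WB@7
I3 ld r1 <- r2: IF@4 ID@5 stall=0 (-) EX@6 MEM@7 WB@8

Answer: 8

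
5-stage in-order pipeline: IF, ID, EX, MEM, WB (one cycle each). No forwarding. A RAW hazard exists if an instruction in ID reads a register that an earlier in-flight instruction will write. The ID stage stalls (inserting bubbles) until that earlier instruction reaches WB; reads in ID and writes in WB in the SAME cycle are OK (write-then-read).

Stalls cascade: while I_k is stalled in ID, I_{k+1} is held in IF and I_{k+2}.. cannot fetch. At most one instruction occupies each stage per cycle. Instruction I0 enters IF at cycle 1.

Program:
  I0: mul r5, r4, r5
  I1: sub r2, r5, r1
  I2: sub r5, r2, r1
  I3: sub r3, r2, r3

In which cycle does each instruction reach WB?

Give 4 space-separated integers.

Answer: 5 8 11 12

Derivation:
I0 mul r5 <- r4,r5: IF@1 ID@2 stall=0 (-) EX@3 MEM@4 WB@5
I1 sub r2 <- r5,r1: IF@2 ID@3 stall=2 (RAW on I0.r5 (WB@5)) EX@6 MEM@7 WB@8
I2 sub r5 <- r2,r1: IF@3 ID@6 stall=2 (RAW on I1.r2 (WB@8)) EX@9 MEM@10 WB@11
I3 sub r3 <- r2,r3: IF@6 ID@9 stall=0 (-) EX@10 MEM@11 WB@12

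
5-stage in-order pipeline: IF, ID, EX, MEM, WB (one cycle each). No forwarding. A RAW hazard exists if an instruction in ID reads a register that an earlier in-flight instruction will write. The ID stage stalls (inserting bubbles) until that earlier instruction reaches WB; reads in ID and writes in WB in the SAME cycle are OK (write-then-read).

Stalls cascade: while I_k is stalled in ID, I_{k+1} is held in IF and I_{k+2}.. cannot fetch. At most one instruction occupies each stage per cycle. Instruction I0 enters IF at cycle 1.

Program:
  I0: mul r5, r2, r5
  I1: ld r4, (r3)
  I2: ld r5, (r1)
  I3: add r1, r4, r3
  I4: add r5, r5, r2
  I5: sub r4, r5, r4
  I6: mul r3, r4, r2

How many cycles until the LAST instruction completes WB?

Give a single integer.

I0 mul r5 <- r2,r5: IF@1 ID@2 stall=0 (-) EX@3 MEM@4 WB@5
I1 ld r4 <- r3: IF@2 ID@3 stall=0 (-) EX@4 MEM@5 WB@6
I2 ld r5 <- r1: IF@3 ID@4 stall=0 (-) EX@5 MEM@6 WB@7
I3 add r1 <- r4,r3: IF@4 ID@5 stall=1 (RAW on I1.r4 (WB@6)) EX@7 MEM@8 WB@9
I4 add r5 <- r5,r2: IF@5 ID@7 stall=0 (-) EX@8 MEM@9 WB@10
I5 sub r4 <- r5,r4: IF@7 ID@8 stall=2 (RAW on I4.r5 (WB@10)) EX@11 MEM@12 WB@13
I6 mul r3 <- r4,r2: IF@8 ID@11 stall=2 (RAW on I5.r4 (WB@13)) EX@14 MEM@15 WB@16

Answer: 16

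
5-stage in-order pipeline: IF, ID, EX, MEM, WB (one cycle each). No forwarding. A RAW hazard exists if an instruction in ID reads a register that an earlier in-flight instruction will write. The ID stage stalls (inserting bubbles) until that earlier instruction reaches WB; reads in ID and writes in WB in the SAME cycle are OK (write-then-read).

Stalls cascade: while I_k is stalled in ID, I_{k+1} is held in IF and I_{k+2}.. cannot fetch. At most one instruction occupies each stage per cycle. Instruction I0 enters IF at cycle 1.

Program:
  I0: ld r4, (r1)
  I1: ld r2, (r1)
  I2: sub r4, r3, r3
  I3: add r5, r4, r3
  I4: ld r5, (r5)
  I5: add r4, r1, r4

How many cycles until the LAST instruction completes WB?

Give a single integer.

I0 ld r4 <- r1: IF@1 ID@2 stall=0 (-) EX@3 MEM@4 WB@5
I1 ld r2 <- r1: IF@2 ID@3 stall=0 (-) EX@4 MEM@5 WB@6
I2 sub r4 <- r3,r3: IF@3 ID@4 stall=0 (-) EX@5 MEM@6 WB@7
I3 add r5 <- r4,r3: IF@4 ID@5 stall=2 (RAW on I2.r4 (WB@7)) EX@8 MEM@9 WB@10
I4 ld r5 <- r5: IF@5 ID@8 stall=2 (RAW on I3.r5 (WB@10)) EX@11 MEM@12 WB@13
I5 add r4 <- r1,r4: IF@8 ID@11 stall=0 (-) EX@12 MEM@13 WB@14

Answer: 14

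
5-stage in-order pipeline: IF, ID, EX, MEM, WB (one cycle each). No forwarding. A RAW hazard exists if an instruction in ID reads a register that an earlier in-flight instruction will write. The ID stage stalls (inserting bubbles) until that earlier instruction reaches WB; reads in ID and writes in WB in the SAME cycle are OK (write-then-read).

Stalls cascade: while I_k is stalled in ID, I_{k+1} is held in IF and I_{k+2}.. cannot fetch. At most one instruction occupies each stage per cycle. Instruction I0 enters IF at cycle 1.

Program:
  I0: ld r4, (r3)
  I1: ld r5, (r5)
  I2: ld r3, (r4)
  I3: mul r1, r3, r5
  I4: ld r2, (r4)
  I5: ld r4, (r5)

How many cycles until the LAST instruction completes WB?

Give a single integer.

Answer: 13

Derivation:
I0 ld r4 <- r3: IF@1 ID@2 stall=0 (-) EX@3 MEM@4 WB@5
I1 ld r5 <- r5: IF@2 ID@3 stall=0 (-) EX@4 MEM@5 WB@6
I2 ld r3 <- r4: IF@3 ID@4 stall=1 (RAW on I0.r4 (WB@5)) EX@6 MEM@7 WB@8
I3 mul r1 <- r3,r5: IF@4 ID@6 stall=2 (RAW on I2.r3 (WB@8)) EX@9 MEM@10 WB@11
I4 ld r2 <- r4: IF@6 ID@9 stall=0 (-) EX@10 MEM@11 WB@12
I5 ld r4 <- r5: IF@9 ID@10 stall=0 (-) EX@11 MEM@12 WB@13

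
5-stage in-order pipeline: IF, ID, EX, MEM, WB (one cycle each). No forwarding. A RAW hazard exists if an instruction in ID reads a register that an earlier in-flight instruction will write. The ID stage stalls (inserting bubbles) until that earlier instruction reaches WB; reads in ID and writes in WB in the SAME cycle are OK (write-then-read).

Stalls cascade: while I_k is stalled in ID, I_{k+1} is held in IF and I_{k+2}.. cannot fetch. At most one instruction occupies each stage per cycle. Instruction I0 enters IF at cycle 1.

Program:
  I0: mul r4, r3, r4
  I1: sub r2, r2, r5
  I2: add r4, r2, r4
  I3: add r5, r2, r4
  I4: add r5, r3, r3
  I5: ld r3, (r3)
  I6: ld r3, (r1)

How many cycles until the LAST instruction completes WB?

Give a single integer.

I0 mul r4 <- r3,r4: IF@1 ID@2 stall=0 (-) EX@3 MEM@4 WB@5
I1 sub r2 <- r2,r5: IF@2 ID@3 stall=0 (-) EX@4 MEM@5 WB@6
I2 add r4 <- r2,r4: IF@3 ID@4 stall=2 (RAW on I1.r2 (WB@6)) EX@7 MEM@8 WB@9
I3 add r5 <- r2,r4: IF@4 ID@7 stall=2 (RAW on I2.r4 (WB@9)) EX@10 MEM@11 WB@12
I4 add r5 <- r3,r3: IF@7 ID@10 stall=0 (-) EX@11 MEM@12 WB@13
I5 ld r3 <- r3: IF@10 ID@11 stall=0 (-) EX@12 MEM@13 WB@14
I6 ld r3 <- r1: IF@11 ID@12 stall=0 (-) EX@13 MEM@14 WB@15

Answer: 15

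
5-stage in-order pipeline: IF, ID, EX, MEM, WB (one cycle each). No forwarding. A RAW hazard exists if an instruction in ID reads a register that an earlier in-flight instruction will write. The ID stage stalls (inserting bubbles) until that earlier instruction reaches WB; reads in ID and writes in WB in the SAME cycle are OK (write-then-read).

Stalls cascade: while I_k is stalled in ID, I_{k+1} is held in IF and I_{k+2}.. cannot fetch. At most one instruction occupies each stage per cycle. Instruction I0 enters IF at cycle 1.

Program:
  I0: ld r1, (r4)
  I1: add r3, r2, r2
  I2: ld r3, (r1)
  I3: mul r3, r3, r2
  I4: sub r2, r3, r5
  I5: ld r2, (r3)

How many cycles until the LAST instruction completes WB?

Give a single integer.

Answer: 15

Derivation:
I0 ld r1 <- r4: IF@1 ID@2 stall=0 (-) EX@3 MEM@4 WB@5
I1 add r3 <- r2,r2: IF@2 ID@3 stall=0 (-) EX@4 MEM@5 WB@6
I2 ld r3 <- r1: IF@3 ID@4 stall=1 (RAW on I0.r1 (WB@5)) EX@6 MEM@7 WB@8
I3 mul r3 <- r3,r2: IF@4 ID@6 stall=2 (RAW on I2.r3 (WB@8)) EX@9 MEM@10 WB@11
I4 sub r2 <- r3,r5: IF@6 ID@9 stall=2 (RAW on I3.r3 (WB@11)) EX@12 MEM@13 WB@14
I5 ld r2 <- r3: IF@9 ID@12 stall=0 (-) EX@13 MEM@14 WB@15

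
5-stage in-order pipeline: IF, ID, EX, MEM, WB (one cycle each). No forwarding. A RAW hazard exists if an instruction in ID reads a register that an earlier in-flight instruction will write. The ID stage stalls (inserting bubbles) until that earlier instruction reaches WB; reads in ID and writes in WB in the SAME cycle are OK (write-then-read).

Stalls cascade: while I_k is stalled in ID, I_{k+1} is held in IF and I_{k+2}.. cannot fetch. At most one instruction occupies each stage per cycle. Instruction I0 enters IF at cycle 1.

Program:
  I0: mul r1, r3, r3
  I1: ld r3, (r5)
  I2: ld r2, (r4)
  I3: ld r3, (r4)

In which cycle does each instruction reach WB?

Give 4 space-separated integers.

I0 mul r1 <- r3,r3: IF@1 ID@2 stall=0 (-) EX@3 MEM@4 WB@5
I1 ld r3 <- r5: IF@2 ID@3 stall=0 (-) EX@4 MEM@5 WB@6
I2 ld r2 <- r4: IF@3 ID@4 stall=0 (-) EX@5 MEM@6 WB@7
I3 ld r3 <- r4: IF@4 ID@5 stall=0 (-) EX@6 MEM@7 WB@8

Answer: 5 6 7 8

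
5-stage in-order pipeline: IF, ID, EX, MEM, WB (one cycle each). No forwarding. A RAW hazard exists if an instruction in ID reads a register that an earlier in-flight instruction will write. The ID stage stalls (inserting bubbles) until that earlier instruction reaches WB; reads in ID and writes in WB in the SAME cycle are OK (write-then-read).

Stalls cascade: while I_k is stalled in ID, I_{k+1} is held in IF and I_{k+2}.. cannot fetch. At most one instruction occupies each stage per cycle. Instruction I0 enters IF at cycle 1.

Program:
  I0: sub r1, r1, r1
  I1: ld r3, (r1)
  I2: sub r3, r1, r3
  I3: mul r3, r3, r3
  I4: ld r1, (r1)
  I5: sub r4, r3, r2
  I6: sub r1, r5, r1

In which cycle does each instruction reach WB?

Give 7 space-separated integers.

I0 sub r1 <- r1,r1: IF@1 ID@2 stall=0 (-) EX@3 MEM@4 WB@5
I1 ld r3 <- r1: IF@2 ID@3 stall=2 (RAW on I0.r1 (WB@5)) EX@6 MEM@7 WB@8
I2 sub r3 <- r1,r3: IF@3 ID@6 stall=2 (RAW on I1.r3 (WB@8)) EX@9 MEM@10 WB@11
I3 mul r3 <- r3,r3: IF@6 ID@9 stall=2 (RAW on I2.r3 (WB@11)) EX@12 MEM@13 WB@14
I4 ld r1 <- r1: IF@9 ID@12 stall=0 (-) EX@13 MEM@14 WB@15
I5 sub r4 <- r3,r2: IF@12 ID@13 stall=1 (RAW on I3.r3 (WB@14)) EX@15 MEM@16 WB@17
I6 sub r1 <- r5,r1: IF@13 ID@15 stall=0 (-) EX@16 MEM@17 WB@18

Answer: 5 8 11 14 15 17 18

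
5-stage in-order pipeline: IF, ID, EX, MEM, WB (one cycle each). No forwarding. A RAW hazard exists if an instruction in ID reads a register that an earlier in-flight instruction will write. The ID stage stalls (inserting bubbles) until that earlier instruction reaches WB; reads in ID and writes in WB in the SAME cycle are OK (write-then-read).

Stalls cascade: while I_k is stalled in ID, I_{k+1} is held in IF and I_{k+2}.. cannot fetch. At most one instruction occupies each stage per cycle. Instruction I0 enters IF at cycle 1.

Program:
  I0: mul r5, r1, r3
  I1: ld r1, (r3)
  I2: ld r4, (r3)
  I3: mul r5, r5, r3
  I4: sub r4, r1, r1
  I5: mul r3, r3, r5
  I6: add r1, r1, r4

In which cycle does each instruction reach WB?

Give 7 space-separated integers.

I0 mul r5 <- r1,r3: IF@1 ID@2 stall=0 (-) EX@3 MEM@4 WB@5
I1 ld r1 <- r3: IF@2 ID@3 stall=0 (-) EX@4 MEM@5 WB@6
I2 ld r4 <- r3: IF@3 ID@4 stall=0 (-) EX@5 MEM@6 WB@7
I3 mul r5 <- r5,r3: IF@4 ID@5 stall=0 (-) EX@6 MEM@7 WB@8
I4 sub r4 <- r1,r1: IF@5 ID@6 stall=0 (-) EX@7 MEM@8 WB@9
I5 mul r3 <- r3,r5: IF@6 ID@7 stall=1 (RAW on I3.r5 (WB@8)) EX@9 MEM@10 WB@11
I6 add r1 <- r1,r4: IF@7 ID@9 stall=0 (-) EX@10 MEM@11 WB@12

Answer: 5 6 7 8 9 11 12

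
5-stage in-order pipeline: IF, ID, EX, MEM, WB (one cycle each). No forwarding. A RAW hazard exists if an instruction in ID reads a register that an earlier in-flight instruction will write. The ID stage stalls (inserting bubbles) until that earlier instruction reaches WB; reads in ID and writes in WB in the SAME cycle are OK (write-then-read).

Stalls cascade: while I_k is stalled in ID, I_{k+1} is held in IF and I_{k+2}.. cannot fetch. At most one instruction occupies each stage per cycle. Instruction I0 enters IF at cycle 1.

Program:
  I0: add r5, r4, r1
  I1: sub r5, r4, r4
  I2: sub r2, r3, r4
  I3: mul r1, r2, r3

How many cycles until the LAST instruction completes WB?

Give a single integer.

Answer: 10

Derivation:
I0 add r5 <- r4,r1: IF@1 ID@2 stall=0 (-) EX@3 MEM@4 WB@5
I1 sub r5 <- r4,r4: IF@2 ID@3 stall=0 (-) EX@4 MEM@5 WB@6
I2 sub r2 <- r3,r4: IF@3 ID@4 stall=0 (-) EX@5 MEM@6 WB@7
I3 mul r1 <- r2,r3: IF@4 ID@5 stall=2 (RAW on I2.r2 (WB@7)) EX@8 MEM@9 WB@10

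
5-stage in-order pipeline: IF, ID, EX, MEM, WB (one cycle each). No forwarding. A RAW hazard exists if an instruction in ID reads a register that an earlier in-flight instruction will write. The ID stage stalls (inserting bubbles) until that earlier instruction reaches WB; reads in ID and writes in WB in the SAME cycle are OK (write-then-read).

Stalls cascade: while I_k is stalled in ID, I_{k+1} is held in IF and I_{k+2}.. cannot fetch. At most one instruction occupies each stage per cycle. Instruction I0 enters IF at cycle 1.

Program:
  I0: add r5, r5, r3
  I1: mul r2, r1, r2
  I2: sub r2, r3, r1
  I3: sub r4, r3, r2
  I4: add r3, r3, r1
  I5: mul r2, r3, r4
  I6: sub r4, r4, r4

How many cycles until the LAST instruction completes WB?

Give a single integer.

I0 add r5 <- r5,r3: IF@1 ID@2 stall=0 (-) EX@3 MEM@4 WB@5
I1 mul r2 <- r1,r2: IF@2 ID@3 stall=0 (-) EX@4 MEM@5 WB@6
I2 sub r2 <- r3,r1: IF@3 ID@4 stall=0 (-) EX@5 MEM@6 WB@7
I3 sub r4 <- r3,r2: IF@4 ID@5 stall=2 (RAW on I2.r2 (WB@7)) EX@8 MEM@9 WB@10
I4 add r3 <- r3,r1: IF@5 ID@8 stall=0 (-) EX@9 MEM@10 WB@11
I5 mul r2 <- r3,r4: IF@8 ID@9 stall=2 (RAW on I4.r3 (WB@11)) EX@12 MEM@13 WB@14
I6 sub r4 <- r4,r4: IF@9 ID@12 stall=0 (-) EX@13 MEM@14 WB@15

Answer: 15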